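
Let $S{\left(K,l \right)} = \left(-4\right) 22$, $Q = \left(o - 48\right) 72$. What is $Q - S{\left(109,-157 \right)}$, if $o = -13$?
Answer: $-4304$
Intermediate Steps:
$Q = -4392$ ($Q = \left(-13 - 48\right) 72 = \left(-61\right) 72 = -4392$)
$S{\left(K,l \right)} = -88$
$Q - S{\left(109,-157 \right)} = -4392 - -88 = -4392 + 88 = -4304$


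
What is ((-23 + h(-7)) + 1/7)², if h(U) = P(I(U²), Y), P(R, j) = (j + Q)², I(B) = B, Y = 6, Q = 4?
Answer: 291600/49 ≈ 5951.0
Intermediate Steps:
P(R, j) = (4 + j)² (P(R, j) = (j + 4)² = (4 + j)²)
h(U) = 100 (h(U) = (4 + 6)² = 10² = 100)
((-23 + h(-7)) + 1/7)² = ((-23 + 100) + 1/7)² = (77 + ⅐)² = (540/7)² = 291600/49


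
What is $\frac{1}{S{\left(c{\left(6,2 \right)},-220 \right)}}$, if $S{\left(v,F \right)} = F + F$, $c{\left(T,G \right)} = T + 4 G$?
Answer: $- \frac{1}{440} \approx -0.0022727$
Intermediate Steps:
$S{\left(v,F \right)} = 2 F$
$\frac{1}{S{\left(c{\left(6,2 \right)},-220 \right)}} = \frac{1}{2 \left(-220\right)} = \frac{1}{-440} = - \frac{1}{440}$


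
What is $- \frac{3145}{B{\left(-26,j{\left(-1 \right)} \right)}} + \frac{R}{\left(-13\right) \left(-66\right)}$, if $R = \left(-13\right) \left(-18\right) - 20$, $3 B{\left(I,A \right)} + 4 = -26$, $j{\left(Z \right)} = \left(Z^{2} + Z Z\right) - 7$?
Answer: $\frac{270055}{858} \approx 314.75$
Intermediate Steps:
$j{\left(Z \right)} = -7 + 2 Z^{2}$ ($j{\left(Z \right)} = \left(Z^{2} + Z^{2}\right) - 7 = 2 Z^{2} - 7 = -7 + 2 Z^{2}$)
$B{\left(I,A \right)} = -10$ ($B{\left(I,A \right)} = - \frac{4}{3} + \frac{1}{3} \left(-26\right) = - \frac{4}{3} - \frac{26}{3} = -10$)
$R = 214$ ($R = 234 - 20 = 214$)
$- \frac{3145}{B{\left(-26,j{\left(-1 \right)} \right)}} + \frac{R}{\left(-13\right) \left(-66\right)} = - \frac{3145}{-10} + \frac{214}{\left(-13\right) \left(-66\right)} = \left(-3145\right) \left(- \frac{1}{10}\right) + \frac{214}{858} = \frac{629}{2} + 214 \cdot \frac{1}{858} = \frac{629}{2} + \frac{107}{429} = \frac{270055}{858}$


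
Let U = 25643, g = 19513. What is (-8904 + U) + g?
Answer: 36252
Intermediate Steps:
(-8904 + U) + g = (-8904 + 25643) + 19513 = 16739 + 19513 = 36252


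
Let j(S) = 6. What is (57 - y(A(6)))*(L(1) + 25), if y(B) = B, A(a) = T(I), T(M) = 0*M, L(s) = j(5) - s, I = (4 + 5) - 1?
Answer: 1710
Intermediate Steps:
I = 8 (I = 9 - 1 = 8)
L(s) = 6 - s
T(M) = 0
A(a) = 0
(57 - y(A(6)))*(L(1) + 25) = (57 - 1*0)*((6 - 1*1) + 25) = (57 + 0)*((6 - 1) + 25) = 57*(5 + 25) = 57*30 = 1710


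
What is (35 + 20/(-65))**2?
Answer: 203401/169 ≈ 1203.6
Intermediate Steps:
(35 + 20/(-65))**2 = (35 + 20*(-1/65))**2 = (35 - 4/13)**2 = (451/13)**2 = 203401/169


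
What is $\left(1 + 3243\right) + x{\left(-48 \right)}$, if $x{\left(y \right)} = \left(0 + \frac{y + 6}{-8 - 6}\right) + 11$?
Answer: $3258$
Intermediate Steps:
$x{\left(y \right)} = \frac{74}{7} - \frac{y}{14}$ ($x{\left(y \right)} = \left(0 + \frac{6 + y}{-14}\right) + 11 = \left(0 + \left(6 + y\right) \left(- \frac{1}{14}\right)\right) + 11 = \left(0 - \left(\frac{3}{7} + \frac{y}{14}\right)\right) + 11 = \left(- \frac{3}{7} - \frac{y}{14}\right) + 11 = \frac{74}{7} - \frac{y}{14}$)
$\left(1 + 3243\right) + x{\left(-48 \right)} = \left(1 + 3243\right) + \left(\frac{74}{7} - - \frac{24}{7}\right) = 3244 + \left(\frac{74}{7} + \frac{24}{7}\right) = 3244 + 14 = 3258$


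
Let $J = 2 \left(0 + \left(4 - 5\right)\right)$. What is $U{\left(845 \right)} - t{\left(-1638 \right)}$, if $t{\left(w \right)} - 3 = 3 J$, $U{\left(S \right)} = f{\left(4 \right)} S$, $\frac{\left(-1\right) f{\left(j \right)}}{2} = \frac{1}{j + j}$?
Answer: $- \frac{833}{4} \approx -208.25$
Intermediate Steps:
$f{\left(j \right)} = - \frac{1}{j}$ ($f{\left(j \right)} = - \frac{2}{j + j} = - \frac{2}{2 j} = - 2 \frac{1}{2 j} = - \frac{1}{j}$)
$J = -2$ ($J = 2 \left(0 + \left(4 - 5\right)\right) = 2 \left(0 - 1\right) = 2 \left(-1\right) = -2$)
$U{\left(S \right)} = - \frac{S}{4}$ ($U{\left(S \right)} = - \frac{1}{4} S = \left(-1\right) \frac{1}{4} S = - \frac{S}{4}$)
$t{\left(w \right)} = -3$ ($t{\left(w \right)} = 3 + 3 \left(-2\right) = 3 - 6 = -3$)
$U{\left(845 \right)} - t{\left(-1638 \right)} = \left(- \frac{1}{4}\right) 845 - -3 = - \frac{845}{4} + 3 = - \frac{833}{4}$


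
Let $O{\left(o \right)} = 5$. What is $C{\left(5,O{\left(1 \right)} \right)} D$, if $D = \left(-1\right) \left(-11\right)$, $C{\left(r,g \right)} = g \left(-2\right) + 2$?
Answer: $-88$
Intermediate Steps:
$C{\left(r,g \right)} = 2 - 2 g$ ($C{\left(r,g \right)} = - 2 g + 2 = 2 - 2 g$)
$D = 11$
$C{\left(5,O{\left(1 \right)} \right)} D = \left(2 - 10\right) 11 = \left(-8\right) 11 = -88$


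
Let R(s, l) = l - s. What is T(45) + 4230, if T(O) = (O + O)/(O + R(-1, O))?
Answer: 385020/91 ≈ 4231.0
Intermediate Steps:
T(O) = 2*O/(1 + 2*O) (T(O) = (O + O)/(O + (O - 1*(-1))) = (2*O)/(O + (O + 1)) = (2*O)/(O + (1 + O)) = (2*O)/(1 + 2*O) = 2*O/(1 + 2*O))
T(45) + 4230 = 2*45/(1 + 2*45) + 4230 = 2*45/(1 + 90) + 4230 = 2*45/91 + 4230 = 2*45*(1/91) + 4230 = 90/91 + 4230 = 385020/91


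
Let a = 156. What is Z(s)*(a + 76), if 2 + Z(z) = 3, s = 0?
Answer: 232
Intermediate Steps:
Z(z) = 1 (Z(z) = -2 + 3 = 1)
Z(s)*(a + 76) = 1*(156 + 76) = 1*232 = 232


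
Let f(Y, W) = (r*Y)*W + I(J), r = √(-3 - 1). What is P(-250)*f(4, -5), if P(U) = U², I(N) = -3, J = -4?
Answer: -187500 - 2500000*I ≈ -1.875e+5 - 2.5e+6*I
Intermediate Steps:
r = 2*I (r = √(-4) = 2*I ≈ 2.0*I)
f(Y, W) = -3 + 2*I*W*Y (f(Y, W) = ((2*I)*Y)*W - 3 = (2*I*Y)*W - 3 = 2*I*W*Y - 3 = -3 + 2*I*W*Y)
P(-250)*f(4, -5) = (-250)²*(-3 + 2*I*(-5)*4) = 62500*(-3 - 40*I) = -187500 - 2500000*I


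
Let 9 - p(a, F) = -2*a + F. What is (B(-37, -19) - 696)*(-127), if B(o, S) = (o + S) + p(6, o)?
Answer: 88138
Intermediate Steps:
p(a, F) = 9 - F + 2*a (p(a, F) = 9 - (-2*a + F) = 9 - (F - 2*a) = 9 + (-F + 2*a) = 9 - F + 2*a)
B(o, S) = 21 + S (B(o, S) = (o + S) + (9 - o + 2*6) = (S + o) + (9 - o + 12) = (S + o) + (21 - o) = 21 + S)
(B(-37, -19) - 696)*(-127) = ((21 - 19) - 696)*(-127) = (2 - 696)*(-127) = -694*(-127) = 88138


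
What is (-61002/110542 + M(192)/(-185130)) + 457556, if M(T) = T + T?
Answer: 780308974547281/1705386705 ≈ 4.5756e+5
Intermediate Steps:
M(T) = 2*T
(-61002/110542 + M(192)/(-185130)) + 457556 = (-61002/110542 + (2*192)/(-185130)) + 457556 = (-61002*1/110542 + 384*(-1/185130)) + 457556 = (-30501/55271 - 64/30855) + 457556 = -944645699/1705386705 + 457556 = 780308974547281/1705386705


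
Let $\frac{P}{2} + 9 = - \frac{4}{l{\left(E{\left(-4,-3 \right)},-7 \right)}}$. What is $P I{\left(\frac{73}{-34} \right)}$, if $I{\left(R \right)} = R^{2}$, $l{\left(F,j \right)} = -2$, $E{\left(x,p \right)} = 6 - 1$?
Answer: $- \frac{37303}{578} \approx -64.538$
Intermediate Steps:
$E{\left(x,p \right)} = 5$
$P = -14$ ($P = -18 + 2 \left(- \frac{4}{-2}\right) = -18 + 2 \left(\left(-4\right) \left(- \frac{1}{2}\right)\right) = -18 + 2 \cdot 2 = -18 + 4 = -14$)
$P I{\left(\frac{73}{-34} \right)} = - 14 \left(\frac{73}{-34}\right)^{2} = - 14 \left(73 \left(- \frac{1}{34}\right)\right)^{2} = - 14 \left(- \frac{73}{34}\right)^{2} = \left(-14\right) \frac{5329}{1156} = - \frac{37303}{578}$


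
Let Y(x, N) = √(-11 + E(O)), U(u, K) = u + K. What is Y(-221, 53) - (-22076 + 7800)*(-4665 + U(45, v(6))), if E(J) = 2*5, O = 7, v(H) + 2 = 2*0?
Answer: -65983672 + I ≈ -6.5984e+7 + 1.0*I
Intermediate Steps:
v(H) = -2 (v(H) = -2 + 2*0 = -2 + 0 = -2)
E(J) = 10
U(u, K) = K + u
Y(x, N) = I (Y(x, N) = √(-11 + 10) = √(-1) = I)
Y(-221, 53) - (-22076 + 7800)*(-4665 + U(45, v(6))) = I - (-22076 + 7800)*(-4665 + (-2 + 45)) = I - (-14276)*(-4665 + 43) = I - (-14276)*(-4622) = I - 1*65983672 = I - 65983672 = -65983672 + I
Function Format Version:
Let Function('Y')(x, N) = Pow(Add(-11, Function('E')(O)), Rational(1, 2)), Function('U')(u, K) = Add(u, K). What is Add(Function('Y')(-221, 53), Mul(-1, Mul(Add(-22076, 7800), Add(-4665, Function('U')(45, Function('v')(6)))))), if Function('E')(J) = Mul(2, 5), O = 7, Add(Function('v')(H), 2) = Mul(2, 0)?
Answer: Add(-65983672, I) ≈ Add(-6.5984e+7, Mul(1.0000, I))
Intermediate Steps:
Function('v')(H) = -2 (Function('v')(H) = Add(-2, Mul(2, 0)) = Add(-2, 0) = -2)
Function('E')(J) = 10
Function('U')(u, K) = Add(K, u)
Function('Y')(x, N) = I (Function('Y')(x, N) = Pow(Add(-11, 10), Rational(1, 2)) = Pow(-1, Rational(1, 2)) = I)
Add(Function('Y')(-221, 53), Mul(-1, Mul(Add(-22076, 7800), Add(-4665, Function('U')(45, Function('v')(6)))))) = Add(I, Mul(-1, Mul(Add(-22076, 7800), Add(-4665, Add(-2, 45))))) = Add(I, Mul(-1, Mul(-14276, Add(-4665, 43)))) = Add(I, Mul(-1, Mul(-14276, -4622))) = Add(I, Mul(-1, 65983672)) = Add(I, -65983672) = Add(-65983672, I)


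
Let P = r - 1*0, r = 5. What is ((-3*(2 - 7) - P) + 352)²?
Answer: 131044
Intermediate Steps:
P = 5 (P = 5 - 1*0 = 5 + 0 = 5)
((-3*(2 - 7) - P) + 352)² = ((-3*(2 - 7) - 1*5) + 352)² = ((-3*(-5) - 5) + 352)² = ((15 - 5) + 352)² = (10 + 352)² = 362² = 131044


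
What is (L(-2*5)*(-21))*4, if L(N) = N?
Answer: 840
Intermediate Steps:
(L(-2*5)*(-21))*4 = (-2*5*(-21))*4 = -10*(-21)*4 = 210*4 = 840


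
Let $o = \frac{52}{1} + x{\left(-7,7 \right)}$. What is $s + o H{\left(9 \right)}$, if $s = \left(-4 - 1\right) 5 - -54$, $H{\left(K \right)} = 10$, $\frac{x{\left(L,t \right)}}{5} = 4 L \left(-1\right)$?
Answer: $1949$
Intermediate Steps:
$x{\left(L,t \right)} = - 20 L$ ($x{\left(L,t \right)} = 5 \cdot 4 L \left(-1\right) = 5 \left(- 4 L\right) = - 20 L$)
$s = 29$ ($s = \left(-5\right) 5 + 54 = -25 + 54 = 29$)
$o = 192$ ($o = \frac{52}{1} - -140 = 52 \cdot 1 + 140 = 52 + 140 = 192$)
$s + o H{\left(9 \right)} = 29 + 192 \cdot 10 = 29 + 1920 = 1949$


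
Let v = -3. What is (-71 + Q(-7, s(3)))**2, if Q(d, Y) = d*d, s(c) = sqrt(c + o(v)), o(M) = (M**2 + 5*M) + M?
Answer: 484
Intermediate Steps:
o(M) = M**2 + 6*M
s(c) = sqrt(-9 + c) (s(c) = sqrt(c - 3*(6 - 3)) = sqrt(c - 3*3) = sqrt(c - 9) = sqrt(-9 + c))
Q(d, Y) = d**2
(-71 + Q(-7, s(3)))**2 = (-71 + (-7)**2)**2 = (-71 + 49)**2 = (-22)**2 = 484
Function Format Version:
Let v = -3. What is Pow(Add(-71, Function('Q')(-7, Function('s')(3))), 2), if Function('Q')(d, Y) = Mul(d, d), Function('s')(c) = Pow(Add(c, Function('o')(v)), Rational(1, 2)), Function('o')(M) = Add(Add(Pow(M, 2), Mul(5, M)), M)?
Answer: 484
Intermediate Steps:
Function('o')(M) = Add(Pow(M, 2), Mul(6, M))
Function('s')(c) = Pow(Add(-9, c), Rational(1, 2)) (Function('s')(c) = Pow(Add(c, Mul(-3, Add(6, -3))), Rational(1, 2)) = Pow(Add(c, Mul(-3, 3)), Rational(1, 2)) = Pow(Add(c, -9), Rational(1, 2)) = Pow(Add(-9, c), Rational(1, 2)))
Function('Q')(d, Y) = Pow(d, 2)
Pow(Add(-71, Function('Q')(-7, Function('s')(3))), 2) = Pow(Add(-71, Pow(-7, 2)), 2) = Pow(Add(-71, 49), 2) = Pow(-22, 2) = 484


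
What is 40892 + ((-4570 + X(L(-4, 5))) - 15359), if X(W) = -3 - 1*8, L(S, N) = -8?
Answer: 20952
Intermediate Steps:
X(W) = -11 (X(W) = -3 - 8 = -11)
40892 + ((-4570 + X(L(-4, 5))) - 15359) = 40892 + ((-4570 - 11) - 15359) = 40892 + (-4581 - 15359) = 40892 - 19940 = 20952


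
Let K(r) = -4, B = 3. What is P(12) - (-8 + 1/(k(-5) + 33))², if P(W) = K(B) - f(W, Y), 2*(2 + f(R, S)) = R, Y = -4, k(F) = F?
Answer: -56001/784 ≈ -71.430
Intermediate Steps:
f(R, S) = -2 + R/2
P(W) = -2 - W/2 (P(W) = -4 - (-2 + W/2) = -4 + (2 - W/2) = -2 - W/2)
P(12) - (-8 + 1/(k(-5) + 33))² = (-2 - ½*12) - (-8 + 1/(-5 + 33))² = (-2 - 6) - (-8 + 1/28)² = -8 - (-8 + 1/28)² = -8 - (-223/28)² = -8 - 1*49729/784 = -8 - 49729/784 = -56001/784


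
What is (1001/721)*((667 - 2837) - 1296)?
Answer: -495638/103 ≈ -4812.0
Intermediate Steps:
(1001/721)*((667 - 2837) - 1296) = (1001*(1/721))*(-2170 - 1296) = (143/103)*(-3466) = -495638/103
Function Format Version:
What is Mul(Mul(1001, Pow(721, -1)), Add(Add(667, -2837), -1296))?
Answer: Rational(-495638, 103) ≈ -4812.0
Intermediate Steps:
Mul(Mul(1001, Pow(721, -1)), Add(Add(667, -2837), -1296)) = Mul(Mul(1001, Rational(1, 721)), Add(-2170, -1296)) = Mul(Rational(143, 103), -3466) = Rational(-495638, 103)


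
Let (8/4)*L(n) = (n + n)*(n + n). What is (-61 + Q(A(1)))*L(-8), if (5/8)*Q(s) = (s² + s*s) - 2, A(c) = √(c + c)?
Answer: -36992/5 ≈ -7398.4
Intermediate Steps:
L(n) = 2*n² (L(n) = ((n + n)*(n + n))/2 = ((2*n)*(2*n))/2 = (4*n²)/2 = 2*n²)
A(c) = √2*√c (A(c) = √(2*c) = √2*√c)
Q(s) = -16/5 + 16*s²/5 (Q(s) = 8*((s² + s*s) - 2)/5 = 8*((s² + s²) - 2)/5 = 8*(2*s² - 2)/5 = 8*(-2 + 2*s²)/5 = -16/5 + 16*s²/5)
(-61 + Q(A(1)))*L(-8) = (-61 + (-16/5 + 16*(√2*√1)²/5))*(2*(-8)²) = (-61 + (-16/5 + 16*(√2*1)²/5))*(2*64) = (-61 + (-16/5 + 16*(√2)²/5))*128 = (-61 + (-16/5 + (16/5)*2))*128 = (-61 + (-16/5 + 32/5))*128 = (-61 + 16/5)*128 = -289/5*128 = -36992/5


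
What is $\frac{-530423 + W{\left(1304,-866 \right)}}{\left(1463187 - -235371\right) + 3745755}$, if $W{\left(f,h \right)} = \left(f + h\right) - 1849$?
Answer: $- \frac{177278}{1814771} \approx -0.097686$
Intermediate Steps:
$W{\left(f,h \right)} = -1849 + f + h$
$\frac{-530423 + W{\left(1304,-866 \right)}}{\left(1463187 - -235371\right) + 3745755} = \frac{-530423 - 1411}{\left(1463187 - -235371\right) + 3745755} = \frac{-530423 - 1411}{\left(1463187 + 235371\right) + 3745755} = - \frac{531834}{1698558 + 3745755} = - \frac{531834}{5444313} = \left(-531834\right) \frac{1}{5444313} = - \frac{177278}{1814771}$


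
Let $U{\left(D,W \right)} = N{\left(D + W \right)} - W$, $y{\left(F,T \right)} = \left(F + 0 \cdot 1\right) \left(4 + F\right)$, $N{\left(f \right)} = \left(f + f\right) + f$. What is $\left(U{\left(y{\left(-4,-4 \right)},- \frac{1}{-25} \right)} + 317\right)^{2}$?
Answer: $\frac{62837329}{625} \approx 1.0054 \cdot 10^{5}$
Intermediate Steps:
$N{\left(f \right)} = 3 f$ ($N{\left(f \right)} = 2 f + f = 3 f$)
$y{\left(F,T \right)} = F \left(4 + F\right)$ ($y{\left(F,T \right)} = \left(F + 0\right) \left(4 + F\right) = F \left(4 + F\right)$)
$U{\left(D,W \right)} = 2 W + 3 D$ ($U{\left(D,W \right)} = 3 \left(D + W\right) - W = \left(3 D + 3 W\right) - W = 2 W + 3 D$)
$\left(U{\left(y{\left(-4,-4 \right)},- \frac{1}{-25} \right)} + 317\right)^{2} = \left(\left(2 \left(- \frac{1}{-25}\right) + 3 \left(- 4 \left(4 - 4\right)\right)\right) + 317\right)^{2} = \left(\left(2 \left(\left(-1\right) \left(- \frac{1}{25}\right)\right) + 3 \left(\left(-4\right) 0\right)\right) + 317\right)^{2} = \left(\left(2 \cdot \frac{1}{25} + 3 \cdot 0\right) + 317\right)^{2} = \left(\left(\frac{2}{25} + 0\right) + 317\right)^{2} = \left(\frac{2}{25} + 317\right)^{2} = \left(\frac{7927}{25}\right)^{2} = \frac{62837329}{625}$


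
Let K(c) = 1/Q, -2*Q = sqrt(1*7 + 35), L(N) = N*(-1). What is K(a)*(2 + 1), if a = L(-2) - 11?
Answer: -sqrt(42)/7 ≈ -0.92582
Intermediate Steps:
L(N) = -N
a = -9 (a = -1*(-2) - 11 = 2 - 11 = -9)
Q = -sqrt(42)/2 (Q = -sqrt(1*7 + 35)/2 = -sqrt(7 + 35)/2 = -sqrt(42)/2 ≈ -3.2404)
K(c) = -sqrt(42)/21 (K(c) = 1/(-sqrt(42)/2) = -sqrt(42)/21)
K(a)*(2 + 1) = (-sqrt(42)/21)*(2 + 1) = -sqrt(42)/21*3 = -sqrt(42)/7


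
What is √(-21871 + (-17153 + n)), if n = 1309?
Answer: I*√37715 ≈ 194.2*I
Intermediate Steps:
√(-21871 + (-17153 + n)) = √(-21871 + (-17153 + 1309)) = √(-21871 - 15844) = √(-37715) = I*√37715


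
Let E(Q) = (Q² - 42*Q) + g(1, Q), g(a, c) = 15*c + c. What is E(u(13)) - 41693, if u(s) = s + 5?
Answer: -41837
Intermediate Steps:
g(a, c) = 16*c
u(s) = 5 + s
E(Q) = Q² - 26*Q (E(Q) = (Q² - 42*Q) + 16*Q = Q² - 26*Q)
E(u(13)) - 41693 = (5 + 13)*(-26 + (5 + 13)) - 41693 = 18*(-26 + 18) - 41693 = 18*(-8) - 41693 = -144 - 41693 = -41837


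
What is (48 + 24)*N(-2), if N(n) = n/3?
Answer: -48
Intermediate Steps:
N(n) = n/3 (N(n) = n*(1/3) = n/3)
(48 + 24)*N(-2) = (48 + 24)*((1/3)*(-2)) = 72*(-2/3) = -48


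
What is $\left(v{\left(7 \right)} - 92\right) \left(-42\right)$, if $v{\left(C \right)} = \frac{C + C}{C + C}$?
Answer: $3822$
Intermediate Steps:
$v{\left(C \right)} = 1$ ($v{\left(C \right)} = \frac{2 C}{2 C} = 2 C \frac{1}{2 C} = 1$)
$\left(v{\left(7 \right)} - 92\right) \left(-42\right) = \left(1 - 92\right) \left(-42\right) = \left(-91\right) \left(-42\right) = 3822$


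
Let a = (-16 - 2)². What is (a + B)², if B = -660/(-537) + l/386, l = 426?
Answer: 127098904654225/1193495209 ≈ 1.0649e+5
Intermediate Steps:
B = 80587/34547 (B = -660/(-537) + 426/386 = -660*(-1/537) + 426*(1/386) = 220/179 + 213/193 = 80587/34547 ≈ 2.3327)
a = 324 (a = (-18)² = 324)
(a + B)² = (324 + 80587/34547)² = (11273815/34547)² = 127098904654225/1193495209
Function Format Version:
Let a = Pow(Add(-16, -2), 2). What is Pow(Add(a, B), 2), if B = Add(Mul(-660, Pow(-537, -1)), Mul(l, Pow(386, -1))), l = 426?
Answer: Rational(127098904654225, 1193495209) ≈ 1.0649e+5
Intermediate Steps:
B = Rational(80587, 34547) (B = Add(Mul(-660, Pow(-537, -1)), Mul(426, Pow(386, -1))) = Add(Mul(-660, Rational(-1, 537)), Mul(426, Rational(1, 386))) = Add(Rational(220, 179), Rational(213, 193)) = Rational(80587, 34547) ≈ 2.3327)
a = 324 (a = Pow(-18, 2) = 324)
Pow(Add(a, B), 2) = Pow(Add(324, Rational(80587, 34547)), 2) = Pow(Rational(11273815, 34547), 2) = Rational(127098904654225, 1193495209)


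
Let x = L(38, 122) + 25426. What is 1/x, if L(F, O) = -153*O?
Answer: 1/6760 ≈ 0.00014793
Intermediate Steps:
x = 6760 (x = -153*122 + 25426 = -18666 + 25426 = 6760)
1/x = 1/6760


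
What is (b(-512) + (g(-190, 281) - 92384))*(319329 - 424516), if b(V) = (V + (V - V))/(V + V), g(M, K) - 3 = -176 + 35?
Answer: 19464118041/2 ≈ 9.7321e+9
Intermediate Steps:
g(M, K) = -138 (g(M, K) = 3 + (-176 + 35) = 3 - 141 = -138)
b(V) = ½ (b(V) = (V + 0)/((2*V)) = V*(1/(2*V)) = ½)
(b(-512) + (g(-190, 281) - 92384))*(319329 - 424516) = (½ + (-138 - 92384))*(319329 - 424516) = (½ - 92522)*(-105187) = -185043/2*(-105187) = 19464118041/2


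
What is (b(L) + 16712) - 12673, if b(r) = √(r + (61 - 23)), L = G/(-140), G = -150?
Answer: 4039 + √7658/14 ≈ 4045.3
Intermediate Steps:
L = 15/14 (L = -150/(-140) = -150*(-1/140) = 15/14 ≈ 1.0714)
b(r) = √(38 + r) (b(r) = √(r + 38) = √(38 + r))
(b(L) + 16712) - 12673 = (√(38 + 15/14) + 16712) - 12673 = (√(547/14) + 16712) - 12673 = (√7658/14 + 16712) - 12673 = (16712 + √7658/14) - 12673 = 4039 + √7658/14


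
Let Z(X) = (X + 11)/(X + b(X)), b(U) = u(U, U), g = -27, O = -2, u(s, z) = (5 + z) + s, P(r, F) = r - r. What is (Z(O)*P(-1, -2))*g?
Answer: 0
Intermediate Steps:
P(r, F) = 0
u(s, z) = 5 + s + z
b(U) = 5 + 2*U (b(U) = 5 + U + U = 5 + 2*U)
Z(X) = (11 + X)/(5 + 3*X) (Z(X) = (X + 11)/(X + (5 + 2*X)) = (11 + X)/(5 + 3*X))
(Z(O)*P(-1, -2))*g = (((11 - 2)/(5 + 3*(-2)))*0)*(-27) = ((9/(5 - 6))*0)*(-27) = ((9/(-1))*0)*(-27) = (-1*9*0)*(-27) = -9*0*(-27) = 0*(-27) = 0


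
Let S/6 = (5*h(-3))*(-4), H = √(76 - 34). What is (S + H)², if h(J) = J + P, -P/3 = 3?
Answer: 2073642 + 2880*√42 ≈ 2.0923e+6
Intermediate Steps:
P = -9 (P = -3*3 = -9)
h(J) = -9 + J (h(J) = J - 9 = -9 + J)
H = √42 ≈ 6.4807
S = 1440 (S = 6*((5*(-9 - 3))*(-4)) = 6*((5*(-12))*(-4)) = 6*(-60*(-4)) = 6*240 = 1440)
(S + H)² = (1440 + √42)²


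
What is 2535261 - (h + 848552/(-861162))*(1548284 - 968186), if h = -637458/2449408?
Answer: 286328010661682143/87889045504 ≈ 3.2578e+6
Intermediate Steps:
h = -318729/1224704 (h = -637458*1/2449408 = -318729/1224704 ≈ -0.26025)
2535261 - (h + 848552/(-861162))*(1548284 - 968186) = 2535261 - (-318729/1224704 + 848552/(-861162))*(1548284 - 968186) = 2535261 - (-318729/1224704 + 848552*(-1/861162))*580098 = 2535261 - (-318729/1224704 - 424276/430581)*580098 = 2535261 - (-656851165853)*580098/527334273024 = 2535261 - 1*(-63506341268165599/87889045504) = 2535261 + 63506341268165599/87889045504 = 286328010661682143/87889045504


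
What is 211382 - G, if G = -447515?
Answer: 658897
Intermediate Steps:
211382 - G = 211382 - 1*(-447515) = 211382 + 447515 = 658897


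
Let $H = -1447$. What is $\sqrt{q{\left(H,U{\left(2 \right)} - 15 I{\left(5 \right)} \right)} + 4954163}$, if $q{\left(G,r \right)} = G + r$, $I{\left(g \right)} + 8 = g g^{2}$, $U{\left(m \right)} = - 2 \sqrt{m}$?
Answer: $\sqrt{4950961 - 2 \sqrt{2}} \approx 2225.1$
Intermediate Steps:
$I{\left(g \right)} = -8 + g^{3}$ ($I{\left(g \right)} = -8 + g g^{2} = -8 + g^{3}$)
$\sqrt{q{\left(H,U{\left(2 \right)} - 15 I{\left(5 \right)} \right)} + 4954163} = \sqrt{\left(-1447 - \left(2 \sqrt{2} + 15 \left(-8 + 5^{3}\right)\right)\right) + 4954163} = \sqrt{\left(-1447 - \left(2 \sqrt{2} + 15 \left(-8 + 125\right)\right)\right) + 4954163} = \sqrt{\left(-1447 - \left(1755 + 2 \sqrt{2}\right)\right) + 4954163} = \sqrt{\left(-3202 - 2 \sqrt{2}\right) + 4954163} = \sqrt{4950961 - 2 \sqrt{2}}$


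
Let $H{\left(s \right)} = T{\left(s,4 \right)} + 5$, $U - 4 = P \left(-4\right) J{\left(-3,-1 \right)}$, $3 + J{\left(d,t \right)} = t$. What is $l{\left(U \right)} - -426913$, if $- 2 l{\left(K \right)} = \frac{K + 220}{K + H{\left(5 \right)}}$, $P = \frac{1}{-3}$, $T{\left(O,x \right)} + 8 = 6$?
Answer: $\frac{2134237}{5} \approx 4.2685 \cdot 10^{5}$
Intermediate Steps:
$T{\left(O,x \right)} = -2$ ($T{\left(O,x \right)} = -8 + 6 = -2$)
$J{\left(d,t \right)} = -3 + t$
$P = - \frac{1}{3} \approx -0.33333$
$U = - \frac{4}{3}$ ($U = 4 + \left(- \frac{1}{3}\right) \left(-4\right) \left(-3 - 1\right) = 4 + \frac{4}{3} \left(-4\right) = 4 - \frac{16}{3} = - \frac{4}{3} \approx -1.3333$)
$H{\left(s \right)} = 3$ ($H{\left(s \right)} = -2 + 5 = 3$)
$l{\left(K \right)} = - \frac{220 + K}{2 \left(3 + K\right)}$ ($l{\left(K \right)} = - \frac{\left(K + 220\right) \frac{1}{K + 3}}{2} = - \frac{\left(220 + K\right) \frac{1}{3 + K}}{2} = - \frac{\frac{1}{3 + K} \left(220 + K\right)}{2} = - \frac{220 + K}{2 \left(3 + K\right)}$)
$l{\left(U \right)} - -426913 = \frac{-220 - - \frac{4}{3}}{2 \left(3 - \frac{4}{3}\right)} - -426913 = \frac{-220 + \frac{4}{3}}{2 \cdot \frac{5}{3}} + 426913 = \frac{1}{2} \cdot \frac{3}{5} \left(- \frac{656}{3}\right) + 426913 = - \frac{328}{5} + 426913 = \frac{2134237}{5}$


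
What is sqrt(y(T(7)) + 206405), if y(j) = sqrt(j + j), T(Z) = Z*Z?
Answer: sqrt(206405 + 7*sqrt(2)) ≈ 454.33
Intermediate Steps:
T(Z) = Z**2
y(j) = sqrt(2)*sqrt(j) (y(j) = sqrt(2*j) = sqrt(2)*sqrt(j))
sqrt(y(T(7)) + 206405) = sqrt(sqrt(2)*sqrt(7**2) + 206405) = sqrt(sqrt(2)*sqrt(49) + 206405) = sqrt(sqrt(2)*7 + 206405) = sqrt(7*sqrt(2) + 206405) = sqrt(206405 + 7*sqrt(2))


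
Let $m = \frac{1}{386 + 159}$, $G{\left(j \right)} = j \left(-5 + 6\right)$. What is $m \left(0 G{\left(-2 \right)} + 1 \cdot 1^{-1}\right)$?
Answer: $\frac{1}{545} \approx 0.0018349$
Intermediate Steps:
$G{\left(j \right)} = j$ ($G{\left(j \right)} = j 1 = j$)
$m = \frac{1}{545} \approx 0.0018349$
$m \left(0 G{\left(-2 \right)} + 1 \cdot 1^{-1}\right) = \frac{0 \left(-2\right) + 1 \cdot 1^{-1}}{545} = \frac{0 + 1 \cdot 1}{545} = \frac{0 + 1}{545} = \frac{1}{545} \cdot 1 = \frac{1}{545}$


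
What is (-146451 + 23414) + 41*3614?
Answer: 25137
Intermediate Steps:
(-146451 + 23414) + 41*3614 = -123037 + 148174 = 25137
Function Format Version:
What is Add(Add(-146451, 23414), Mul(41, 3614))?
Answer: 25137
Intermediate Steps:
Add(Add(-146451, 23414), Mul(41, 3614)) = Add(-123037, 148174) = 25137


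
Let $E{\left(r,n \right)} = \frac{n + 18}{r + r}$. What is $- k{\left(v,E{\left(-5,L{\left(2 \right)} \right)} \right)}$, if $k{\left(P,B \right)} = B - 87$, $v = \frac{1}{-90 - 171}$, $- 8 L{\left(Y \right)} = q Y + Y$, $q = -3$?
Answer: $\frac{1777}{20} \approx 88.85$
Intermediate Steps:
$L{\left(Y \right)} = \frac{Y}{4}$ ($L{\left(Y \right)} = - \frac{- 3 Y + Y}{8} = - \frac{\left(-2\right) Y}{8} = \frac{Y}{4}$)
$E{\left(r,n \right)} = \frac{18 + n}{2 r}$
$v = - \frac{1}{261}$ ($v = \frac{1}{-261} = - \frac{1}{261} \approx -0.0038314$)
$k{\left(P,B \right)} = -87 + B$
$- k{\left(v,E{\left(-5,L{\left(2 \right)} \right)} \right)} = - (-87 + \frac{18 + \frac{1}{4} \cdot 2}{2 \left(-5\right)}) = - (-87 + \frac{1}{2} \left(- \frac{1}{5}\right) \left(18 + \frac{1}{2}\right)) = - (-87 + \frac{1}{2} \left(- \frac{1}{5}\right) \frac{37}{2}) = - (-87 - \frac{37}{20}) = \left(-1\right) \left(- \frac{1777}{20}\right) = \frac{1777}{20}$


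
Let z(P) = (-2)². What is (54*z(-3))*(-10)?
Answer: -2160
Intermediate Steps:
z(P) = 4
(54*z(-3))*(-10) = (54*4)*(-10) = 216*(-10) = -2160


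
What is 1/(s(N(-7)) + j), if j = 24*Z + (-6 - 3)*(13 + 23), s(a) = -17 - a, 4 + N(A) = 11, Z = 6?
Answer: -1/204 ≈ -0.0049020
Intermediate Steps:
N(A) = 7 (N(A) = -4 + 11 = 7)
j = -180 (j = 24*6 + (-6 - 3)*(13 + 23) = 144 - 9*36 = 144 - 324 = -180)
1/(s(N(-7)) + j) = 1/((-17 - 1*7) - 180) = 1/((-17 - 7) - 180) = 1/(-24 - 180) = 1/(-204) = -1/204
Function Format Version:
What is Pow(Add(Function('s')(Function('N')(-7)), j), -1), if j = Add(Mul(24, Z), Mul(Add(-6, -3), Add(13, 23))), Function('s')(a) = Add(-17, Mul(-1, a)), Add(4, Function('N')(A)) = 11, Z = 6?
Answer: Rational(-1, 204) ≈ -0.0049020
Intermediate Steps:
Function('N')(A) = 7 (Function('N')(A) = Add(-4, 11) = 7)
j = -180 (j = Add(Mul(24, 6), Mul(Add(-6, -3), Add(13, 23))) = Add(144, Mul(-9, 36)) = Add(144, -324) = -180)
Pow(Add(Function('s')(Function('N')(-7)), j), -1) = Pow(Add(Add(-17, Mul(-1, 7)), -180), -1) = Pow(Add(Add(-17, -7), -180), -1) = Pow(Add(-24, -180), -1) = Pow(-204, -1) = Rational(-1, 204)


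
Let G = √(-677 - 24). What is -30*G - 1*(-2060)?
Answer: 2060 - 30*I*√701 ≈ 2060.0 - 794.29*I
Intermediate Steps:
G = I*√701 (G = √(-701) = I*√701 ≈ 26.476*I)
-30*G - 1*(-2060) = -30*I*√701 - 1*(-2060) = -30*I*√701 + 2060 = 2060 - 30*I*√701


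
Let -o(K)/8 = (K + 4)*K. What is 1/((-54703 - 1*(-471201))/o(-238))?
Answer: -222768/208249 ≈ -1.0697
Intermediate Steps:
o(K) = -8*K*(4 + K) (o(K) = -8*(K + 4)*K = -8*(4 + K)*K = -8*K*(4 + K))
1/((-54703 - 1*(-471201))/o(-238)) = 1/((-54703 - 1*(-471201))/((-8*(-238)*(4 - 238)))) = 1/((-54703 + 471201)/((-8*(-238)*(-234)))) = 1/(416498/(-445536)) = 1/(416498*(-1/445536)) = 1/(-208249/222768) = -222768/208249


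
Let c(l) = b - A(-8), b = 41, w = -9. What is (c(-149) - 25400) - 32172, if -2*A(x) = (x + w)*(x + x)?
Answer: -57395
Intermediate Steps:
A(x) = -x*(-9 + x) (A(x) = -(x - 9)*(x + x)/2 = -(-9 + x)*2*x/2 = -x*(-9 + x))
c(l) = 177 (c(l) = 41 - (-8)*(9 - 1*(-8)) = 41 - (-8)*(9 + 8) = 41 - (-8)*17 = 41 - 1*(-136) = 41 + 136 = 177)
(c(-149) - 25400) - 32172 = (177 - 25400) - 32172 = -25223 - 32172 = -57395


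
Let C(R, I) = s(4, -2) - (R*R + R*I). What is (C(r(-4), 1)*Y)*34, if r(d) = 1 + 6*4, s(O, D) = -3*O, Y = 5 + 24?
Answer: -652732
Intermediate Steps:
Y = 29
r(d) = 25 (r(d) = 1 + 24 = 25)
C(R, I) = -12 - R² - I*R (C(R, I) = -3*4 - (R*R + R*I) = -12 - (R² + I*R) = -12 + (-R² - I*R) = -12 - R² - I*R)
(C(r(-4), 1)*Y)*34 = ((-12 - 1*25² - 1*1*25)*29)*34 = ((-12 - 1*625 - 25)*29)*34 = ((-12 - 625 - 25)*29)*34 = -662*29*34 = -19198*34 = -652732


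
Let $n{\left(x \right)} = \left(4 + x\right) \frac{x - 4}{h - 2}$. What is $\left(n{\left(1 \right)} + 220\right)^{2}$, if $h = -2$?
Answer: $\frac{801025}{16} \approx 50064.0$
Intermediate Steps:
$n{\left(x \right)} = \left(1 - \frac{x}{4}\right) \left(4 + x\right)$ ($n{\left(x \right)} = \left(4 + x\right) \frac{x - 4}{-2 - 2} = \left(4 + x\right) \frac{-4 + x}{-4} = \left(4 + x\right) \left(-4 + x\right) \left(- \frac{1}{4}\right) = \left(4 + x\right) \left(1 - \frac{x}{4}\right) = \left(1 - \frac{x}{4}\right) \left(4 + x\right)$)
$\left(n{\left(1 \right)} + 220\right)^{2} = \left(\left(4 - \frac{1^{2}}{4}\right) + 220\right)^{2} = \left(\left(4 - \frac{1}{4}\right) + 220\right)^{2} = \left(\frac{15}{4} + 220\right)^{2} = \left(\frac{895}{4}\right)^{2} = \frac{801025}{16}$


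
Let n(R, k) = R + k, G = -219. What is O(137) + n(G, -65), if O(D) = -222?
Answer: -506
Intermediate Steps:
O(137) + n(G, -65) = -222 + (-219 - 65) = -222 - 284 = -506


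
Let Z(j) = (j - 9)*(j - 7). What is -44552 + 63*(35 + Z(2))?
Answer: -40142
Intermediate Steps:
Z(j) = (-9 + j)*(-7 + j)
-44552 + 63*(35 + Z(2)) = -44552 + 63*(35 + (63 + 2**2 - 16*2)) = -44552 + 63*(35 + (63 + 4 - 32)) = -44552 + 63*(35 + 35) = -44552 + 63*70 = -44552 + 4410 = -40142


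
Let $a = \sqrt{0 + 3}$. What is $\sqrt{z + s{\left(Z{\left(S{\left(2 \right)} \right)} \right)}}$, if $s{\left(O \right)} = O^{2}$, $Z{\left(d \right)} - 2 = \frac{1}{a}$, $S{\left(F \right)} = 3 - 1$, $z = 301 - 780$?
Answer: $\frac{\sqrt{-4311 + \left(6 + \sqrt{3}\right)^{2}}}{3} \approx 21.734 i$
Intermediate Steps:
$z = -479$ ($z = 301 - 780 = -479$)
$a = \sqrt{3} \approx 1.732$
$S{\left(F \right)} = 2$ ($S{\left(F \right)} = 3 - 1 = 2$)
$Z{\left(d \right)} = 2 + \frac{\sqrt{3}}{3}$ ($Z{\left(d \right)} = 2 + \frac{1}{\sqrt{3}} = 2 + \frac{\sqrt{3}}{3}$)
$\sqrt{z + s{\left(Z{\left(S{\left(2 \right)} \right)} \right)}} = \sqrt{-479 + \left(2 + \frac{\sqrt{3}}{3}\right)^{2}}$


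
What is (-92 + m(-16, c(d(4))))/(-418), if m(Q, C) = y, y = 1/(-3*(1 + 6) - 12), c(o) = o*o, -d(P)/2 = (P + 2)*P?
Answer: 3037/13794 ≈ 0.22017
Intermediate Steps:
d(P) = -2*P*(2 + P) (d(P) = -2*(P + 2)*P = -2*(2 + P)*P = -2*P*(2 + P))
c(o) = o**2
y = -1/33 (y = 1/(-3*7 - 12) = 1/(-21 - 12) = 1/(-33) = -1/33 ≈ -0.030303)
m(Q, C) = -1/33
(-92 + m(-16, c(d(4))))/(-418) = (-92 - 1/33)/(-418) = -1/418*(-3037/33) = 3037/13794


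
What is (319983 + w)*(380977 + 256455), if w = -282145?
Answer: 24119152016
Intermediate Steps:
(319983 + w)*(380977 + 256455) = (319983 - 282145)*(380977 + 256455) = 37838*637432 = 24119152016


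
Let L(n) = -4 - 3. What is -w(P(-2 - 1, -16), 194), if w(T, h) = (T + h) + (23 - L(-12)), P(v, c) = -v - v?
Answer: -230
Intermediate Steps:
L(n) = -7
P(v, c) = -2*v
w(T, h) = 30 + T + h (w(T, h) = (T + h) + (23 - 1*(-7)) = (T + h) + (23 + 7) = (T + h) + 30 = 30 + T + h)
-w(P(-2 - 1, -16), 194) = -(30 - 2*(-2 - 1) + 194) = -(30 - 2*(-3) + 194) = -(30 + 6 + 194) = -1*230 = -230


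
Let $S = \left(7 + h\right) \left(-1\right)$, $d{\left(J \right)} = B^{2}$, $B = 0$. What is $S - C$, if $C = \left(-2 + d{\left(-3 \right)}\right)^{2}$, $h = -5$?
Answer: $-6$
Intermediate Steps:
$d{\left(J \right)} = 0$ ($d{\left(J \right)} = 0^{2} = 0$)
$S = -2$ ($S = \left(7 - 5\right) \left(-1\right) = 2 \left(-1\right) = -2$)
$C = 4$ ($C = \left(-2 + 0\right)^{2} = \left(-2\right)^{2} = 4$)
$S - C = -2 - 4 = -6$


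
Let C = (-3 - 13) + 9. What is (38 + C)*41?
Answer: 1271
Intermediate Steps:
C = -7 (C = -16 + 9 = -7)
(38 + C)*41 = (38 - 7)*41 = 31*41 = 1271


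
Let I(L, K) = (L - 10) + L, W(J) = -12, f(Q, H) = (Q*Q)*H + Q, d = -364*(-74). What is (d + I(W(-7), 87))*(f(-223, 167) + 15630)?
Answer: 223828675300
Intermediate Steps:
d = 26936
f(Q, H) = Q + H*Q² (f(Q, H) = Q²*H + Q = H*Q² + Q = Q + H*Q²)
I(L, K) = -10 + 2*L (I(L, K) = (-10 + L) + L = -10 + 2*L)
(d + I(W(-7), 87))*(f(-223, 167) + 15630) = (26936 + (-10 + 2*(-12)))*(-223*(1 + 167*(-223)) + 15630) = (26936 + (-10 - 24))*(-223*(1 - 37241) + 15630) = (26936 - 34)*(-223*(-37240) + 15630) = 26902*(8304520 + 15630) = 26902*8320150 = 223828675300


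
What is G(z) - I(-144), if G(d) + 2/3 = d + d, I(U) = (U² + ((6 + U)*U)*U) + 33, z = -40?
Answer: 8522155/3 ≈ 2.8407e+6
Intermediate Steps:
I(U) = 33 + U² + U²*(6 + U) (I(U) = (U² + (U*(6 + U))*U) + 33 = (U² + U²*(6 + U)) + 33 = 33 + U² + U²*(6 + U))
G(d) = -⅔ + 2*d (G(d) = -⅔ + (d + d) = -⅔ + 2*d)
G(z) - I(-144) = (-⅔ + 2*(-40)) - (33 + (-144)³ + 7*(-144)²) = (-⅔ - 80) - (33 - 2985984 + 7*20736) = -242/3 - (33 - 2985984 + 145152) = -242/3 - 1*(-2840799) = -242/3 + 2840799 = 8522155/3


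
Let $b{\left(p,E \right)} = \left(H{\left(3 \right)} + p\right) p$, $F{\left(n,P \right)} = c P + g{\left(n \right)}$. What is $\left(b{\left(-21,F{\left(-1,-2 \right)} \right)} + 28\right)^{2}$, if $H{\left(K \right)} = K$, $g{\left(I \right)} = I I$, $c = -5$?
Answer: $164836$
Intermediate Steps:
$g{\left(I \right)} = I^{2}$
$F{\left(n,P \right)} = n^{2} - 5 P$ ($F{\left(n,P \right)} = - 5 P + n^{2} = n^{2} - 5 P$)
$b{\left(p,E \right)} = p \left(3 + p\right)$ ($b{\left(p,E \right)} = \left(3 + p\right) p = p \left(3 + p\right)$)
$\left(b{\left(-21,F{\left(-1,-2 \right)} \right)} + 28\right)^{2} = \left(- 21 \left(3 - 21\right) + 28\right)^{2} = \left(\left(-21\right) \left(-18\right) + 28\right)^{2} = \left(378 + 28\right)^{2} = 406^{2} = 164836$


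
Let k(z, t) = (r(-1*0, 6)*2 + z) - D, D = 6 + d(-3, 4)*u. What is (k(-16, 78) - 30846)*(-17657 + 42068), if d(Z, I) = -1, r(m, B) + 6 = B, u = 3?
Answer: -753445515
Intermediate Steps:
r(m, B) = -6 + B
D = 3 (D = 6 - 1*3 = 6 - 3 = 3)
k(z, t) = -3 + z (k(z, t) = ((-6 + 6)*2 + z) - 1*3 = (0*2 + z) - 3 = (0 + z) - 3 = z - 3 = -3 + z)
(k(-16, 78) - 30846)*(-17657 + 42068) = ((-3 - 16) - 30846)*(-17657 + 42068) = (-19 - 30846)*24411 = -30865*24411 = -753445515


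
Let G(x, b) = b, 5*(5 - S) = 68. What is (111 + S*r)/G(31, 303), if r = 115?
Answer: -878/303 ≈ -2.8977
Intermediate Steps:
S = -43/5 (S = 5 - ⅕*68 = 5 - 68/5 = -43/5 ≈ -8.6000)
(111 + S*r)/G(31, 303) = (111 - 43/5*115)/303 = (111 - 989)*(1/303) = -878*1/303 = -878/303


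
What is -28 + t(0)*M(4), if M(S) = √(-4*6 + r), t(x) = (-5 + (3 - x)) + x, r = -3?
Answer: -28 - 6*I*√3 ≈ -28.0 - 10.392*I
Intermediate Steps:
t(x) = -2 (t(x) = (-2 - x) + x = -2)
M(S) = 3*I*√3 (M(S) = √(-4*6 - 3) = √(-24 - 3) = √(-27) = 3*I*√3)
-28 + t(0)*M(4) = -28 - 6*I*√3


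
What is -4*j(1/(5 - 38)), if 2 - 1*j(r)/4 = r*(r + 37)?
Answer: -54368/1089 ≈ -49.925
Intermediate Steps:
j(r) = 8 - 4*r*(37 + r) (j(r) = 8 - 4*r*(r + 37) = 8 - 4*r*(37 + r))
-4*j(1/(5 - 38)) = -4*(8 - 148/(5 - 38) - 4/(5 - 38)²) = -4*(8 - 148/(-33) - 4*(1/(-33))²) = -4*(8 - 148*(-1/33) - 4*(-1/33)²) = -4*(8 + 148/33 - 4*1/1089) = -4*(8 + 148/33 - 4/1089) = -4*13592/1089 = -54368/1089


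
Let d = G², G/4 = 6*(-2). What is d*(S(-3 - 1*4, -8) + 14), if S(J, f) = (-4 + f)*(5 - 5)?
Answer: 32256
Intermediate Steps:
G = -48 (G = 4*(6*(-2)) = 4*(-12) = -48)
S(J, f) = 0 (S(J, f) = (-4 + f)*0 = 0)
d = 2304 (d = (-48)² = 2304)
d*(S(-3 - 1*4, -8) + 14) = 2304*(0 + 14) = 2304*14 = 32256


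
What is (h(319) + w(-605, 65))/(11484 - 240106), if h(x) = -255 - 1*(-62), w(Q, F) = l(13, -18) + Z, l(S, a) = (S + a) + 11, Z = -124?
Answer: 311/228622 ≈ 0.0013603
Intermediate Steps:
l(S, a) = 11 + S + a
w(Q, F) = -118 (w(Q, F) = (11 + 13 - 18) - 124 = 6 - 124 = -118)
h(x) = -193 (h(x) = -255 + 62 = -193)
(h(319) + w(-605, 65))/(11484 - 240106) = (-193 - 118)/(11484 - 240106) = -311/(-228622) = -311*(-1/228622) = 311/228622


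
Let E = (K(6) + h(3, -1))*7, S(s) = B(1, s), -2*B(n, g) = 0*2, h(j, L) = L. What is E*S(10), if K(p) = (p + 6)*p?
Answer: 0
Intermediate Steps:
B(n, g) = 0 (B(n, g) = -0*2 = -1/2*0 = 0)
S(s) = 0
K(p) = p*(6 + p) (K(p) = (6 + p)*p = p*(6 + p))
E = 497 (E = (6*(6 + 6) - 1)*7 = (6*12 - 1)*7 = (72 - 1)*7 = 71*7 = 497)
E*S(10) = 497*0 = 0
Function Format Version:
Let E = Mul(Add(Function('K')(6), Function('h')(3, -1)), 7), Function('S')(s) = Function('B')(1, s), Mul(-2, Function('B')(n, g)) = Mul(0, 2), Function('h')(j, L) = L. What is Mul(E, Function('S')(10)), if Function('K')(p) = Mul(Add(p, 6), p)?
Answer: 0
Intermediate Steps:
Function('B')(n, g) = 0 (Function('B')(n, g) = Mul(Rational(-1, 2), Mul(0, 2)) = Mul(Rational(-1, 2), 0) = 0)
Function('S')(s) = 0
Function('K')(p) = Mul(p, Add(6, p)) (Function('K')(p) = Mul(Add(6, p), p) = Mul(p, Add(6, p)))
E = 497 (E = Mul(Add(Mul(6, Add(6, 6)), -1), 7) = Mul(Add(Mul(6, 12), -1), 7) = Mul(Add(72, -1), 7) = Mul(71, 7) = 497)
Mul(E, Function('S')(10)) = Mul(497, 0) = 0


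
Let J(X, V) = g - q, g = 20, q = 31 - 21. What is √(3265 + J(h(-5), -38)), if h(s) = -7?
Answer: 5*√131 ≈ 57.228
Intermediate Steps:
q = 10
J(X, V) = 10 (J(X, V) = 20 - 1*10 = 20 - 10 = 10)
√(3265 + J(h(-5), -38)) = √(3265 + 10) = √3275 = 5*√131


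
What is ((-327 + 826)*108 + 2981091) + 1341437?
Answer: 4376420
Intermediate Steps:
((-327 + 826)*108 + 2981091) + 1341437 = (499*108 + 2981091) + 1341437 = (53892 + 2981091) + 1341437 = 3034983 + 1341437 = 4376420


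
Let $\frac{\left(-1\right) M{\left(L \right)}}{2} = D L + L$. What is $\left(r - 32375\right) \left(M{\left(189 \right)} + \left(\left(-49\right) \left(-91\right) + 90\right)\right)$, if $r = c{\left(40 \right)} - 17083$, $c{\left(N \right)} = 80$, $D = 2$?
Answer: $-168625870$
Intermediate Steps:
$M{\left(L \right)} = - 6 L$ ($M{\left(L \right)} = - 2 \left(2 L + L\right) = - 2 \cdot 3 L = - 6 L$)
$r = -17003$ ($r = 80 - 17083 = -17003$)
$\left(r - 32375\right) \left(M{\left(189 \right)} + \left(\left(-49\right) \left(-91\right) + 90\right)\right) = \left(-17003 - 32375\right) \left(\left(-6\right) 189 + \left(\left(-49\right) \left(-91\right) + 90\right)\right) = - 49378 \left(-1134 + \left(4459 + 90\right)\right) = - 49378 \left(-1134 + 4549\right) = \left(-49378\right) 3415 = -168625870$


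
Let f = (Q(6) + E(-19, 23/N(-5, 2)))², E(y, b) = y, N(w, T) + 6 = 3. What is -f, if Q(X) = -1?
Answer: -400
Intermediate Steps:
N(w, T) = -3 (N(w, T) = -6 + 3 = -3)
f = 400 (f = (-1 - 19)² = (-20)² = 400)
-f = -1*400 = -400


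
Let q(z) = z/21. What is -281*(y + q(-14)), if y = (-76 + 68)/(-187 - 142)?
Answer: 178154/987 ≈ 180.50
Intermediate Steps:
q(z) = z/21 (q(z) = z*(1/21) = z/21)
y = 8/329 (y = -8/(-329) = -8*(-1/329) = 8/329 ≈ 0.024316)
-281*(y + q(-14)) = -281*(8/329 + (1/21)*(-14)) = -281*(8/329 - ⅔) = -281*(-634/987) = 178154/987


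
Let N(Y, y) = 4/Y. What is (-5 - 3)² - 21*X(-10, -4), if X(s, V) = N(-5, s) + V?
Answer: 824/5 ≈ 164.80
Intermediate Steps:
X(s, V) = -⅘ + V (X(s, V) = 4/(-5) + V = 4*(-⅕) + V = -⅘ + V)
(-5 - 3)² - 21*X(-10, -4) = (-5 - 3)² - 21*(-⅘ - 4) = (-8)² - 21*(-24/5) = 64 + 504/5 = 824/5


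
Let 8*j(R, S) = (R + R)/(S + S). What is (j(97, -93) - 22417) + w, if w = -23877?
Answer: -34442833/744 ≈ -46294.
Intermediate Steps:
j(R, S) = R/(8*S) (j(R, S) = ((R + R)/(S + S))/8 = ((2*R)/((2*S)))/8 = ((2*R)*(1/(2*S)))/8 = (R/S)/8 = R/(8*S))
(j(97, -93) - 22417) + w = ((⅛)*97/(-93) - 22417) - 23877 = ((⅛)*97*(-1/93) - 22417) - 23877 = (-97/744 - 22417) - 23877 = -16678345/744 - 23877 = -34442833/744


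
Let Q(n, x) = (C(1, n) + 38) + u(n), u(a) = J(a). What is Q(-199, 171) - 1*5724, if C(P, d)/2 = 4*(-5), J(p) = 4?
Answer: -5722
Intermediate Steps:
u(a) = 4
C(P, d) = -40 (C(P, d) = 2*(4*(-5)) = 2*(-20) = -40)
Q(n, x) = 2 (Q(n, x) = (-40 + 38) + 4 = -2 + 4 = 2)
Q(-199, 171) - 1*5724 = 2 - 1*5724 = 2 - 5724 = -5722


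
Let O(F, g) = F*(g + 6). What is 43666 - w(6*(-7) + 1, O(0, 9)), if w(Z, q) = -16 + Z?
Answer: 43723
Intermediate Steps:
O(F, g) = F*(6 + g)
43666 - w(6*(-7) + 1, O(0, 9)) = 43666 - (-16 + (6*(-7) + 1)) = 43666 - (-16 + (-42 + 1)) = 43666 - (-16 - 41) = 43666 - 1*(-57) = 43666 + 57 = 43723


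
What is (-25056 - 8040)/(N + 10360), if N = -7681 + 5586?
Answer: -11032/2755 ≈ -4.0044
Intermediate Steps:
N = -2095
(-25056 - 8040)/(N + 10360) = (-25056 - 8040)/(-2095 + 10360) = -33096/8265 = -33096*1/8265 = -11032/2755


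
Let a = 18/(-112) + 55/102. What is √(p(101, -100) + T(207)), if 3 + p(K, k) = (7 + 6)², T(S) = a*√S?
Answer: √(37611616 + 257278*√23)/476 ≈ 13.094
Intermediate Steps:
a = 1081/2856 (a = 18*(-1/112) + 55*(1/102) = -9/56 + 55/102 = 1081/2856 ≈ 0.37850)
T(S) = 1081*√S/2856
p(K, k) = 166 (p(K, k) = -3 + (7 + 6)² = -3 + 13² = -3 + 169 = 166)
√(p(101, -100) + T(207)) = √(166 + 1081*√207/2856) = √(166 + 1081*(3*√23)/2856) = √(166 + 1081*√23/952)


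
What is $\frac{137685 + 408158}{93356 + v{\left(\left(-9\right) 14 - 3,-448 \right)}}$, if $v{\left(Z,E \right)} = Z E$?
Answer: $\frac{545843}{151148} \approx 3.6113$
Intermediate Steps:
$v{\left(Z,E \right)} = E Z$
$\frac{137685 + 408158}{93356 + v{\left(\left(-9\right) 14 - 3,-448 \right)}} = \frac{137685 + 408158}{93356 - 448 \left(\left(-9\right) 14 - 3\right)} = \frac{545843}{93356 - 448 \left(-126 - 3\right)} = \frac{545843}{93356 - -57792} = \frac{545843}{93356 + 57792} = \frac{545843}{151148}$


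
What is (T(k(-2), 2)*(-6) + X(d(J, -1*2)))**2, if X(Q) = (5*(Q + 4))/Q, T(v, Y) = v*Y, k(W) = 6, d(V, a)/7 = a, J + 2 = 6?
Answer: 229441/49 ≈ 4682.5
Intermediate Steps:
J = 4 (J = -2 + 6 = 4)
d(V, a) = 7*a
T(v, Y) = Y*v
X(Q) = (20 + 5*Q)/Q (X(Q) = (5*(4 + Q))/Q = (20 + 5*Q)/Q)
(T(k(-2), 2)*(-6) + X(d(J, -1*2)))**2 = ((2*6)*(-6) + (5 + 20/((7*(-1*2)))))**2 = (12*(-6) + (5 + 20/((7*(-2)))))**2 = (-72 + (5 + 20/(-14)))**2 = (-72 + (5 + 20*(-1/14)))**2 = (-72 + (5 - 10/7))**2 = (-72 + 25/7)**2 = (-479/7)**2 = 229441/49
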